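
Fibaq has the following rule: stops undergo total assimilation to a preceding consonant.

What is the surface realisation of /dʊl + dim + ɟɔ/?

/d/ is the segment targeted by the rule; it sits immediately after /l/, so it assimilates completely and surfaces as [l].
At the second juncture, /ɟ/ likewise becomes [m] adjacent to /m/.

[dʊllimmɔ]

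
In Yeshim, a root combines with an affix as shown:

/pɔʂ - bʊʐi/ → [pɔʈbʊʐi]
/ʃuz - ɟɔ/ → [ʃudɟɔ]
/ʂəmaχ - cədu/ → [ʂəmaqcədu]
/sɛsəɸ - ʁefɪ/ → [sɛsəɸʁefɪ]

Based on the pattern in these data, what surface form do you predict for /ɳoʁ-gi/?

[ɳoɢgi]

The data show regressive manner assimilation: /ʂ/ → [ʈ] before /b/; /z/ → [d] before /ɟ/; /χ/ → [q] before /c/. In each pair only manner changes, matching the following consonant, while place and voice stay constant.
No alternation appears in [sɛsəɸʁefɪ]: there the adjacent consonants already agree in manner (/ɸ/ and /ʁ/ are both fricatives), so this form is consistent with the same rule.
The rule targets /ʁ/ (voiced uvular fricative), which sits before the trigger /g/ (stop).
The voiced uvular stop is [ɢ], so /ʁ/ → [ɢ].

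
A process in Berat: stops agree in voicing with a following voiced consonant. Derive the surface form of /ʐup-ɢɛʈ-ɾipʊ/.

[ʐubɢɛɖɾipʊ]

The rule targets /p/ (voiceless bilabial stop), which sits before the trigger /ɢ/ (voiced).
Changing only its voicing to voiced gives [b] — the voiced bilabial stop.
At the second juncture, /ʈ/ likewise becomes [ɖ] adjacent to /ɾ/.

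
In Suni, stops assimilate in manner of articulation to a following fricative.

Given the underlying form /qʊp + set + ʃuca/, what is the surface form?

[qʊɸsesʃuca]

The rule targets /p/ (voiceless bilabial stop), which sits before the trigger /s/ (fricative).
Changing only its manner to fricative gives [ɸ] — the voiceless bilabial fricative.
At the second juncture, /t/ likewise becomes [s] adjacent to /ʃ/.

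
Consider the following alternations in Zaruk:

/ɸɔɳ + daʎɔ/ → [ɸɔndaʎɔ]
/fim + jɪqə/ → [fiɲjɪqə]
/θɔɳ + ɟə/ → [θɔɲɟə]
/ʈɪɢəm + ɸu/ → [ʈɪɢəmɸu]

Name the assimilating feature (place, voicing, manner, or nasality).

Underlying /ɳ/ is realised as [n] next to /d/; /d/ itself does not change.
/ɳ/ is retroflex while /d/ is alveolar; the output [n] is alveolar, matching the trigger — so the feature that spreads is place.
The same holds elsewhere in the data: /m/ → [ɲ] before /j/ (bilabial → palatal, matching palatal); /ɳ/ → [ɲ] before /ɟ/ (retroflex → palatal, matching palatal) — only place changes, and always toward the following segment.
No alternation appears in [ʈɪɢəmɸu]: there the adjacent consonants already agree in place (/m/ and /ɸ/ are both bilabial), so this form is consistent with the same rule.

place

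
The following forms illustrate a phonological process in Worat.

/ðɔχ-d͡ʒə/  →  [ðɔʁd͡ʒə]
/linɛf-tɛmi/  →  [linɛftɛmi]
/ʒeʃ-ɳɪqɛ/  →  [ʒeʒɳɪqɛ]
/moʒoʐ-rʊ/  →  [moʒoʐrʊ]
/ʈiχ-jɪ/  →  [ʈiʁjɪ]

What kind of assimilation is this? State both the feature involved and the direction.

regressive voicing assimilation

Comparing underlying and surface forms, /χ/ → [ʁ] is the alternation; the neighbouring /d͡ʒ/ is constant.
The change voiceless → voiced matches the voicing of the following /d͡ʒ/, identifying this as voicing assimilation.
Place and manner are unchanged, so the assimilation is partial, not total.
Checking the remaining alternations: /ʃ/ → [ʒ] before /ɳ/ (voiceless → voiced, matching voiced); /χ/ → [ʁ] before /j/ (voiceless → voiced, matching voiced) — only voicing changes, and always toward the following segment.
Nothing changes in [linɛftɛmi], [moʒoʐrʊ]: there the adjacent consonants already agree in voicing (/f/ and /t/ are both voiceless; /ʐ/ and /r/ are both voiced), so these forms are consistent with the same rule.
Since the segment that changes precedes the conditioning segment, the assimilation is regressive.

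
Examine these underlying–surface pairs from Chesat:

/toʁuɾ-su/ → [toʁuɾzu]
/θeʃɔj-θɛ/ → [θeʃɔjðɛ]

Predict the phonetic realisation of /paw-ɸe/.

The data show progressive voicing assimilation: /s/ → [z] after /ɾ/; /θ/ → [ð] after /j/. In each pair only voicing changes, matching the preceding consonant, while place and manner stay constant.
The rule targets /ɸ/ (voiceless bilabial fricative), which sits after the trigger /w/ (voiced).
The voiced bilabial fricative is [β], so /ɸ/ → [β].

[pawβe]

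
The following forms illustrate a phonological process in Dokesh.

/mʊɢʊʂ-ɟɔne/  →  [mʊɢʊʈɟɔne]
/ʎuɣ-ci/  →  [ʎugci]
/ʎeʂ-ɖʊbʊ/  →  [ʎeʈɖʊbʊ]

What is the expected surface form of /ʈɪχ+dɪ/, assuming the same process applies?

The data show regressive manner assimilation: /ʂ/ → [ʈ] before /ɟ/; /ɣ/ → [g] before /c/; /ʂ/ → [ʈ] before /ɖ/. In each pair only manner changes, matching the following consonant, while place and voice stay constant.
The rule targets /χ/ (voiceless uvular fricative), which sits before the trigger /d/ (stop).
Changing only its manner to stop gives [q] — the voiceless uvular stop.

[ʈɪqdɪ]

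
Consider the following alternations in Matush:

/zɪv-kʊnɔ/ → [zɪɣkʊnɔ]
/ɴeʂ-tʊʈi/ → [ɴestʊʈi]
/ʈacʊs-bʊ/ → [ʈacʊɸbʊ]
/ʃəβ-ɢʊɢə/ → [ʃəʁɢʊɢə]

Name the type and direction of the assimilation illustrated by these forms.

Underlying /v/ is realised as [ɣ] next to /k/; /k/ itself does not change.
The change labiodental → velar matches the place of the following /k/, identifying this as place assimilation.
Manner and voice are unchanged, so the assimilation is partial, not total.
The other alternating forms pattern the same way: /ʂ/ → [s] before /t/ (retroflex → alveolar, matching alveolar); /s/ → [ɸ] before /b/ (alveolar → bilabial, matching bilabial); /β/ → [ʁ] before /ɢ/ (bilabial → uvular, matching uvular) — only place changes, and always toward the following segment.
Since the segment that changes precedes the conditioning segment, the assimilation is regressive.

regressive place assimilation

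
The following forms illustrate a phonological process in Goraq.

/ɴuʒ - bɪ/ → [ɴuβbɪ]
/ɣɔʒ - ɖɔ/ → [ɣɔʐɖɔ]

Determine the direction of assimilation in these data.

regressive

Underlying /ʒ/ is realised as [β] next to /b/; /b/ itself does not change.
/ʒ/ is postalveolar while /b/ is bilabial; the output [β] is bilabial, matching the trigger — so the feature that spreads is place.
The same holds elsewhere in the data: /ʒ/ → [ʐ] before /ɖ/ (postalveolar → retroflex, matching retroflex) — only place changes, and always toward the following segment.
The trigger is the following segment, so the direction is regressive (anticipatory).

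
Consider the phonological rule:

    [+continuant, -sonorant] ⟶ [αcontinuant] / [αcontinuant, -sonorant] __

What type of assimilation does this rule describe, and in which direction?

The shared variable α links the value of [continuant] on the target to that of the neighbouring obstruent. [continuant] distinguishes stops from fricatives — a manner-of-articulation feature — so this is manner assimilation.
Since the environment is written before the underscore, the trigger precedes the target; the direction is progressive.

progressive manner assimilation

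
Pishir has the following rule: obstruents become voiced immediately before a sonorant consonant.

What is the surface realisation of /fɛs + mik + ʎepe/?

/s/ is a voiceless alveolar fricative. The following trigger /m/ is voiced, so /s/ must become voiced as well.
Changing only its voicing to voiced gives [z] — the voiced alveolar fricative.
At the second juncture, /k/ likewise becomes [g] adjacent to /ʎ/.

[fɛzmigʎepe]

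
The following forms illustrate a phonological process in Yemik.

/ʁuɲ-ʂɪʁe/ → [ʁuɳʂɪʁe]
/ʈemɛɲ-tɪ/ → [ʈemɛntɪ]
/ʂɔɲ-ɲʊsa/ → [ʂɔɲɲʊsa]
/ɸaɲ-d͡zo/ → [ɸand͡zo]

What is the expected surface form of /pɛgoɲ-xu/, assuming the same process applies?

The data show regressive place assimilation: /ɲ/ → [ɳ] before /ʂ/; /ɲ/ → [n] before /t/; /ɲ/ → [n] before /d͡z/. In each pair only place changes, matching the following consonant, while manner and voice stay constant.
No alternation appears in [ʂɔɲɲʊsa]: there the adjacent consonants already agree in place (/ɲ/ and /ɲ/ are both palatal), so this form is consistent with the same rule.
The rule targets /ɲ/ (voiced palatal nasal), which sits before the trigger /x/ (velar).
The voiced velar nasal is [ŋ], so /ɲ/ → [ŋ].

[pɛgoŋxu]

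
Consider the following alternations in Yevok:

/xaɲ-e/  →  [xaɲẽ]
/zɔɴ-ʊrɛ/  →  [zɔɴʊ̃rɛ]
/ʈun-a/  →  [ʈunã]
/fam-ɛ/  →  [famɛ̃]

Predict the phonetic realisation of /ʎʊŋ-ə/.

The data show progressive nasality assimilation (vowel nasalisation): /e/ → [ẽ] after /ɲ/; /ʊ/ → [ʊ̃] after /ɴ/; /a/ → [ã] after /n/; /ɛ/ → [ɛ̃] after /m/ — a vowel is nasalised by an immediately preceding nasal consonant.
/ə/ sits next to the nasal /ŋ/ and is therefore nasalised to [ə̃].

[ʎʊŋə̃]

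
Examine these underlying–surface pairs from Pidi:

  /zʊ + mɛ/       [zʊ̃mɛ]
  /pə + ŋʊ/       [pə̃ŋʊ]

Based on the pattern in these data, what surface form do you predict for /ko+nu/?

[kõnu]

The data show regressive nasality assimilation (vowel nasalisation): /ʊ/ → [ʊ̃] before /m/; /ə/ → [ə̃] before /ŋ/ — a vowel is nasalised by an immediately following nasal consonant.
The vowel /o/ is adjacent to the following nasal /n/, so it acquires [+nasal] and surfaces as [õ].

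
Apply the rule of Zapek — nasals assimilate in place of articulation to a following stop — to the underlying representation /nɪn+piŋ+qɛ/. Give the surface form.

[nɪmpiɴqɛ]

/n/ is a voiced alveolar nasal. The following trigger /p/ is bilabial, so /n/ must become bilabial as well.
A voiced bilabial nasal is [m], so the surface segment is [m].
The same rule applies at the second boundary: /ŋ/ → [ɴ] next to /q/.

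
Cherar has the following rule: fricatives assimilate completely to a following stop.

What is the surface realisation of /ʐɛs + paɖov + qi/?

[ʐɛppaɖoqqi]

/s/ is the segment targeted by the rule; it sits immediately before /p/, so it assimilates completely and surfaces as [p].
At the second juncture, /v/ likewise becomes [q] adjacent to /q/.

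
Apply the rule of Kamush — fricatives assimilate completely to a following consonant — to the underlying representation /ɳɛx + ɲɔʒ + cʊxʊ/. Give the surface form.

/x/ is the segment targeted by the rule; it sits immediately before /ɲ/, so it assimilates completely and surfaces as [ɲ].
At the second juncture, /ʒ/ likewise becomes [c] adjacent to /c/.

[ɳɛɲɲɔccʊxʊ]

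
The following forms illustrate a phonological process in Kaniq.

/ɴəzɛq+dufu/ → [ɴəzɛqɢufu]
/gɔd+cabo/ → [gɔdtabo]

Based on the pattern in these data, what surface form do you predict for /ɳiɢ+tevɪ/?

The data show progressive place assimilation: /d/ → [ɢ] after /q/; /c/ → [t] after /d/. In each pair only place changes, matching the preceding consonant, while manner and voice stay constant.
/t/ is a voiceless alveolar stop. The preceding trigger /ɢ/ is uvular, so /t/ must become uvular as well.
The voiceless uvular stop is [q], so /t/ → [q].

[ɳiɢqevɪ]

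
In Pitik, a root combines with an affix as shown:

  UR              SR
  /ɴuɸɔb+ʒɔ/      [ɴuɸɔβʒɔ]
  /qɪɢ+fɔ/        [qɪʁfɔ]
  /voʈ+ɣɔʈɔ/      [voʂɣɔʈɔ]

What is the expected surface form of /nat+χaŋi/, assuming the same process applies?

The data show regressive manner assimilation: /b/ → [β] before /ʒ/; /ɢ/ → [ʁ] before /f/; /ʈ/ → [ʂ] before /ɣ/. In each pair only manner changes, matching the following consonant, while place and voice stay constant.
The rule targets /t/ (voiceless alveolar stop), which sits before the trigger /χ/ (fricative).
The voiceless alveolar fricative is [s], so /t/ → [s].

[nasχaŋi]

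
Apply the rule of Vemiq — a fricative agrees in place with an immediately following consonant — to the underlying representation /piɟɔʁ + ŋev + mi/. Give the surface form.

[piɟɔɣŋeβmi]

The rule targets /ʁ/ (voiced uvular fricative), which sits before the trigger /ŋ/ (velar).
A voiced velar fricative is [ɣ], so the surface segment is [ɣ].
At the second juncture, /v/ likewise becomes [β] adjacent to /m/.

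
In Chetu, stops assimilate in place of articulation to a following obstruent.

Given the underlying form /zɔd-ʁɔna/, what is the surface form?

[zɔɢʁɔna]

The rule targets /d/ (voiced alveolar stop), which sits before the trigger /ʁ/ (uvular).
Changing only its place to uvular gives [ɢ] — the voiced uvular stop.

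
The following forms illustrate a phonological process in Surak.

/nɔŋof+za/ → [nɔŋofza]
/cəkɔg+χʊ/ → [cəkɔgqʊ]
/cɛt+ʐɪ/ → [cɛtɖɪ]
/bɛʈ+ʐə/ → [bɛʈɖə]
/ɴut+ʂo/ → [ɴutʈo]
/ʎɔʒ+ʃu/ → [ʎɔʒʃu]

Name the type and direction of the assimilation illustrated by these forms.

progressive manner assimilation

The segment that alternates is /χ/, which surfaces as [q] when adjacent to /g/.
The change fricative → stop matches the manner of the preceding /g/, identifying this as manner assimilation.
Place and voice are unchanged, so the assimilation is partial, not total.
The other alternating forms pattern the same way: /ʐ/ → [ɖ] after /t/ (fricative → stop, matching a stop); /ʐ/ → [ɖ] after /ʈ/ (fricative → stop, matching a stop); /ʂ/ → [ʈ] after /t/ (fricative → stop, matching a stop) — only manner changes, and always toward the preceding segment.
No alternation appears in [nɔŋofza], [ʎɔʒʃu]: there the adjacent consonants already agree in manner (/z/ and /f/ are both fricatives; /ʃ/ and /ʒ/ are both fricatives), so these forms are consistent with the same rule.
The trigger is the preceding segment, so the direction is progressive (perseverative).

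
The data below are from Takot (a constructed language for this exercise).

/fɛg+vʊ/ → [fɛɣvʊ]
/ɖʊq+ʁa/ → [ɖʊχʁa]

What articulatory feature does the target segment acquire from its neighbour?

The segment that alternates is /g/, which surfaces as [ɣ] when adjacent to /v/.
The change stop → fricative matches the manner of the following /v/, identifying this as manner assimilation.
Checking the remaining alternation: /q/ → [χ] before /ʁ/ (stop → fricative, matching a fricative) — only manner changes, and always toward the following segment.

manner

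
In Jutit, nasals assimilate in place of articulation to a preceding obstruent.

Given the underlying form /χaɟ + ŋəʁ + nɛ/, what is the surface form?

/ŋ/ is a voiced velar nasal. The preceding trigger /ɟ/ is palatal, so /ŋ/ must become palatal as well.
A voiced palatal nasal is [ɲ], so the surface segment is [ɲ].
The same rule applies at the second boundary: /n/ → [ɴ] next to /ʁ/.

[χaɟɲəʁɴɛ]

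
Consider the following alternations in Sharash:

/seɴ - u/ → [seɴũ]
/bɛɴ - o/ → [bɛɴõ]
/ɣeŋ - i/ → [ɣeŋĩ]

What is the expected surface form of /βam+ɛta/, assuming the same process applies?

[βamɛ̃ta]

The data show progressive nasality assimilation (vowel nasalisation): /u/ → [ũ] after /ɴ/; /o/ → [õ] after /ɴ/; /i/ → [ĩ] after /ŋ/ — a vowel is nasalised by an immediately preceding nasal consonant.
/ɛ/ sits next to the nasal /m/ and is therefore nasalised to [ɛ̃].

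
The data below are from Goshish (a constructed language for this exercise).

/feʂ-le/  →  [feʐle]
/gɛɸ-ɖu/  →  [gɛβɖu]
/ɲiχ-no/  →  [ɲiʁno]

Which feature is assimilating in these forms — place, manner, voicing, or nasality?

Comparing underlying and surface forms, /ʂ/ → [ʐ] is the alternation; the neighbouring /l/ is constant.
The change voiceless → voiced matches the voicing of the following /l/, identifying this as voicing assimilation.
Checking the remaining alternations: /ɸ/ → [β] before /ɖ/ (voiceless → voiced, matching voiced); /χ/ → [ʁ] before /n/ (voiceless → voiced, matching voiced) — only voicing changes, and always toward the following segment.

voicing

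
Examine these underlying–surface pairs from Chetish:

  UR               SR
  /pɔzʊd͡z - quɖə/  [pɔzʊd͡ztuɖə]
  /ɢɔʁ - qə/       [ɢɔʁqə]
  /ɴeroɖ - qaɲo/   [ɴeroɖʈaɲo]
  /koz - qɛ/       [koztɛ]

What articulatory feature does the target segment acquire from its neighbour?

The segment that alternates is /q/, which surfaces as [t] when adjacent to /d͡z/.
The change uvular → alveolar matches the place of the preceding /d͡z/, identifying this as place assimilation.
The other alternating forms pattern the same way: /q/ → [ʈ] after /ɖ/ (uvular → retroflex, matching retroflex); /q/ → [t] after /z/ (uvular → alveolar, matching alveolar) — only place changes, and always toward the preceding segment.
No alternation appears in [ɢɔʁqə]: there the adjacent consonants already agree in place (/q/ and /ʁ/ are both uvular), so this form is consistent with the same rule.

place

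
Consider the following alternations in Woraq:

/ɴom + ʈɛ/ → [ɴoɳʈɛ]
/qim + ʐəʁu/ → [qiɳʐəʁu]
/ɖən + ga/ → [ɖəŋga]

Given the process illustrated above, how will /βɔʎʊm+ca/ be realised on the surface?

[βɔʎʊɲca]

The data show regressive place assimilation: /m/ → [ɳ] before /ʈ/; /m/ → [ɳ] before /ʐ/; /n/ → [ŋ] before /g/. In each pair only place changes, matching the following consonant, while manner and voice stay constant.
/m/ is a voiced bilabial nasal. The following trigger /c/ is palatal, so /m/ must become palatal as well.
A voiced palatal nasal is [ɲ], so the surface segment is [ɲ].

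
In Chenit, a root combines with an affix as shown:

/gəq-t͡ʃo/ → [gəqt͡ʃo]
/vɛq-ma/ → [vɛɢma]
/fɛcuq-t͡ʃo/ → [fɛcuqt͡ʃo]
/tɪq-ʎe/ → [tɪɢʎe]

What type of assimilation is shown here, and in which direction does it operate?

Comparing underlying and surface forms, /q/ → [ɢ] is the alternation; the neighbouring /m/ is constant.
The change voiceless → voiced matches the voicing of the following /m/, identifying this as voicing assimilation.
Place and manner are unchanged, so the assimilation is partial, not total.
The other alternating form patterns the same way: /q/ → [ɢ] before /ʎ/ (voiceless → voiced, matching voiced) — only voicing changes, and always toward the following segment.
Nothing changes in [gəqt͡ʃo], [fɛcuqt͡ʃo]: there the adjacent consonants already agree in voicing (/q/ and /t͡ʃ/ are both voiceless; /q/ and /t͡ʃ/ are both voiceless), so these forms are consistent with the same rule.
The trigger is the following segment, so the direction is regressive (anticipatory).

regressive voicing assimilation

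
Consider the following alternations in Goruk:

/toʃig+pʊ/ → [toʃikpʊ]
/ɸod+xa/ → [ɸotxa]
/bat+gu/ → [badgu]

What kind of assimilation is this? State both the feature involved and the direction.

The segment that alternates is /g/, which surfaces as [k] when adjacent to /p/.
/g/ is voiced while /p/ is voiceless; the output [k] is voiceless, matching the trigger — so the feature that spreads is voicing.
Place and manner are unchanged, so the assimilation is partial, not total.
The other alternating forms pattern the same way: /d/ → [t] before /x/ (voiced → voiceless, matching voiceless); /t/ → [d] before /g/ (voiceless → voiced, matching voiced) — only voicing changes, and always toward the following segment.
Since the segment that changes precedes the conditioning segment, the assimilation is regressive.

regressive voicing assimilation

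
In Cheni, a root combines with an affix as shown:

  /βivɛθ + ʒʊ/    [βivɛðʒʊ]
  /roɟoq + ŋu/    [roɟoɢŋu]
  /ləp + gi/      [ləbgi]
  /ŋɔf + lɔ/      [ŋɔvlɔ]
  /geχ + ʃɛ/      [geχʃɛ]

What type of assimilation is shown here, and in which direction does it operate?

The segment that alternates is /θ/, which surfaces as [ð] when adjacent to /ʒ/.
The change voiceless → voiced matches the voicing of the following /ʒ/, identifying this as voicing assimilation.
Place and manner are unchanged, so the assimilation is partial, not total.
The other alternating forms pattern the same way: /q/ → [ɢ] before /ŋ/ (voiceless → voiced, matching voiced); /p/ → [b] before /g/ (voiceless → voiced, matching voiced); /f/ → [v] before /l/ (voiceless → voiced, matching voiced) — only voicing changes, and always toward the following segment.
No alternation appears in [geχʃɛ]: there the adjacent consonants already agree in voicing (/χ/ and /ʃ/ are both voiceless), so this form is consistent with the same rule.
The trigger is the following segment, so the direction is regressive (anticipatory).

regressive voicing assimilation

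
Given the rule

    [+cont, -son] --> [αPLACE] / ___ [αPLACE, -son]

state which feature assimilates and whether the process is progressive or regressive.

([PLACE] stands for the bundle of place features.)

regressive place assimilation

The rule copies the place features (abbreviated [PLACE]) from the environment onto the target, so the assimilating feature is place.
Since the environment is written after the underscore, the trigger follows the target; the direction is regressive.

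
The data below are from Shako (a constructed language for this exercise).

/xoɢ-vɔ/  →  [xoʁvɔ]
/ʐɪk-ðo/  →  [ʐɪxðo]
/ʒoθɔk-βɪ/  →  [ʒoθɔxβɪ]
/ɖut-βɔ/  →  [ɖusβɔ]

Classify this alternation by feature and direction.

regressive manner assimilation

Comparing underlying and surface forms, /ɢ/ → [ʁ] is the alternation; the neighbouring /v/ is constant.
The change stop → fricative matches the manner of the following /v/, identifying this as manner assimilation.
Place and voice are unchanged, so the assimilation is partial, not total.
The other alternating forms pattern the same way: /k/ → [x] before /ð/ (stop → fricative, matching a fricative); /k/ → [x] before /β/ (stop → fricative, matching a fricative); /t/ → [s] before /β/ (stop → fricative, matching a fricative) — only manner changes, and always toward the following segment.
Since the segment that changes precedes the conditioning segment, the assimilation is regressive.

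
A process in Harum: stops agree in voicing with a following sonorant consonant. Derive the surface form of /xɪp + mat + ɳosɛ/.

/p/ is a voiceless bilabial stop. The following trigger /m/ is voiced, so /p/ must become voiced as well.
A voiced bilabial stop is [b], so the surface segment is [b].
At the second juncture, /t/ likewise becomes [d] adjacent to /ɳ/.

[xɪbmadɳosɛ]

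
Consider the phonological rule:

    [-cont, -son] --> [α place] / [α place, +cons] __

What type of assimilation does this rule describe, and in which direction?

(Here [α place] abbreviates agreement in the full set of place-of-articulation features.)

The shared variable α links the value of the place features (abbreviated [place]) on the target to the same value on the neighbouring segment, so place is the feature that assimilates.
The conditioning segment sits to the left of the focus bar, meaning the trigger precedes the segment that changes — progressive assimilation.

progressive place assimilation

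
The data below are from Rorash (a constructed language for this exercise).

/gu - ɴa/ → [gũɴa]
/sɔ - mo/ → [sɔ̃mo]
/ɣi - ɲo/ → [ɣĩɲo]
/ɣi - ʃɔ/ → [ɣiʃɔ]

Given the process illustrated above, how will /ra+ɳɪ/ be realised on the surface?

[rãɳɪ]

The data show regressive nasality assimilation (vowel nasalisation): /u/ → [ũ] before /ɴ/; /ɔ/ → [ɔ̃] before /m/; /i/ → [ĩ] before /ɲ/ — a vowel is nasalised by an immediately following nasal consonant.
No change occurs in [ɣiʃɔ] because the vowel at the boundary is adjacent to an oral consonant, not a nasal (/i/ next to /ʃ/).
The vowel /a/ is adjacent to the following nasal /ɳ/, so it acquires [+nasal] and surfaces as [ã].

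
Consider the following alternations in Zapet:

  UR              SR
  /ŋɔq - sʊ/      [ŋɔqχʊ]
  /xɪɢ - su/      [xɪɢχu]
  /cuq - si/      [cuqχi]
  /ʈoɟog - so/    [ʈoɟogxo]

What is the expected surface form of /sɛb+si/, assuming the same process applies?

[sɛbɸi]

The data show progressive place assimilation: /s/ → [χ] after /q/; /s/ → [χ] after /ɢ/; /s/ → [x] after /g/. In each pair only place changes, matching the preceding consonant, while manner and voice stay constant.
/s/ is a voiceless alveolar fricative. The preceding trigger /b/ is bilabial, so /s/ must become bilabial as well.
The voiceless bilabial fricative is [ɸ], so /s/ → [ɸ].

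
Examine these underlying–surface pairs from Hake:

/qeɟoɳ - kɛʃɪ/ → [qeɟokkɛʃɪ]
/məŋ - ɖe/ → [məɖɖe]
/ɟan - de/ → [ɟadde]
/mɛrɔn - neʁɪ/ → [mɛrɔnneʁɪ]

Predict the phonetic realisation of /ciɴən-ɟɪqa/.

The data show regressive total assimilation (/ɳ/ → [k] before /k/; /ŋ/ → [ɖ] before /ɖ/; /n/ → [d] before /d/): in every case the target segment becomes identical to its following neighbour, copying more than a single feature.
In [mɛrɔnneʁɪ] the two consonants at the boundary are already identical (/n/ + /n/), so the rule applies vacuously and nothing changes.
/n/ is the segment targeted by the rule; it sits immediately before /ɟ/, so it assimilates completely and surfaces as [ɟ].

[ciɴəɟɟɪqa]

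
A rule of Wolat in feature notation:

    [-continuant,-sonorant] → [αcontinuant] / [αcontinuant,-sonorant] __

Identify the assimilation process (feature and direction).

The shared variable α links the value of [continuant] on the target to that of the neighbouring obstruent. [continuant] distinguishes stops from fricatives — a manner-of-articulation feature — so this is manner assimilation.
The conditioning segment sits to the left of the focus bar, meaning the trigger precedes the segment that changes — progressive assimilation.

progressive manner assimilation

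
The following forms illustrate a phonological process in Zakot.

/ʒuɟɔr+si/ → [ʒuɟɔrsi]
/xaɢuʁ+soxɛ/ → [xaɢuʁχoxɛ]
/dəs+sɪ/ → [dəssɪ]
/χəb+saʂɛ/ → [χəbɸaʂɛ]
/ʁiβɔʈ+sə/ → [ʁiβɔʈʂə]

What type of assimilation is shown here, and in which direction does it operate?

Comparing underlying and surface forms, /s/ → [χ] is the alternation; the neighbouring /ʁ/ is constant.
The change alveolar → uvular matches the place of the preceding /ʁ/, identifying this as place assimilation.
Manner and voice are unchanged, so the assimilation is partial, not total.
The same holds elsewhere in the data: /s/ → [ɸ] after /b/ (alveolar → bilabial, matching bilabial); /s/ → [ʂ] after /ʈ/ (alveolar → retroflex, matching retroflex) — only place changes, and always toward the preceding segment.
Nothing changes in [ʒuɟɔrsi], [dəssɪ]: there the adjacent consonants already agree in place (/s/ and /r/ are both alveolar; /s/ and /s/ are both alveolar), so these forms are consistent with the same rule.
Since the segment that changes follows the conditioning segment, the assimilation is progressive.

progressive place assimilation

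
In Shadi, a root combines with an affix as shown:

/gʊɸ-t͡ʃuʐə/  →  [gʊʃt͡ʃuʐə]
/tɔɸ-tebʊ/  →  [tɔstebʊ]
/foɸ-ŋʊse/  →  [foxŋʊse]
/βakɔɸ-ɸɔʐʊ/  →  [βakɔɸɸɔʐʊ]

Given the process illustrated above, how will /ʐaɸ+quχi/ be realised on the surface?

[ʐaχquχi]

The data show regressive place assimilation: /ɸ/ → [ʃ] before /t͡ʃ/; /ɸ/ → [s] before /t/; /ɸ/ → [x] before /ŋ/. In each pair only place changes, matching the following consonant, while manner and voice stay constant.
No alternation appears in [βakɔɸɸɔʐʊ]: there the adjacent consonants already agree in place (/ɸ/ and /ɸ/ are both bilabial), so this form is consistent with the same rule.
The rule targets /ɸ/ (voiceless bilabial fricative), which sits before the trigger /q/ (uvular).
A voiceless uvular fricative is [χ], so the surface segment is [χ].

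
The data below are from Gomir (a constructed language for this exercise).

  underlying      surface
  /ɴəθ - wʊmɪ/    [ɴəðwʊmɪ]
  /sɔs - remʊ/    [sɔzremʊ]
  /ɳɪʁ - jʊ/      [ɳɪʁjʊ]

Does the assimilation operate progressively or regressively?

regressive

Comparing underlying and surface forms, /θ/ → [ð] is the alternation; the neighbouring /w/ is constant.
The change voiceless → voiced matches the voicing of the following /w/, identifying this as voicing assimilation.
The same holds elsewhere in the data: /s/ → [z] before /r/ (voiceless → voiced, matching voiced) — only voicing changes, and always toward the following segment.
No alternation appears in [ɳɪʁjʊ]: there the adjacent consonants already agree in voicing (/ʁ/ and /j/ are both voiced), so this form is consistent with the same rule.
The trigger is the following segment, so the direction is regressive (anticipatory).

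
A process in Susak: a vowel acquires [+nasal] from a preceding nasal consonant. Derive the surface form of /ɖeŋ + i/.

The vowel /i/ is adjacent to the preceding nasal /ŋ/, so it acquires [+nasal] and surfaces as [ĩ].

[ɖeŋĩ]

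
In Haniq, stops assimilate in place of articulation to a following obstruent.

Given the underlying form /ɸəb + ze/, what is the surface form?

The rule targets /b/ (voiced bilabial stop), which sits before the trigger /z/ (alveolar).
A voiced alveolar stop is [d], so the surface segment is [d].

[ɸədze]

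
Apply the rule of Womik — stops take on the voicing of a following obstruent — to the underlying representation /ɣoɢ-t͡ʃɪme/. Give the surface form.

[ɣoqt͡ʃɪme]

The rule targets /ɢ/ (voiced uvular stop), which sits before the trigger /t͡ʃ/ (voiceless).
Changing only its voicing to voiceless gives [q] — the voiceless uvular stop.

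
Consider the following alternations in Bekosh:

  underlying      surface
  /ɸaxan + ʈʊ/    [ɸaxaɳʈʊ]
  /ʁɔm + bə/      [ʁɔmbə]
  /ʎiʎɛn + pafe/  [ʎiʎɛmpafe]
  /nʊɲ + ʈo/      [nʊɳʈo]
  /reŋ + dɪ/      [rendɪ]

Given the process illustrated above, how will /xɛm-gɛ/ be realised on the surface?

The data show regressive place assimilation: /n/ → [ɳ] before /ʈ/; /n/ → [m] before /p/; /ɲ/ → [ɳ] before /ʈ/; /ŋ/ → [n] before /d/. In each pair only place changes, matching the following consonant, while manner and voice stay constant.
Nothing changes in [ʁɔmbə]: there the adjacent consonants already agree in place (/m/ and /b/ are both bilabial), so this form is consistent with the same rule.
The rule targets /m/ (voiced bilabial nasal), which sits before the trigger /g/ (velar).
The voiced velar nasal is [ŋ], so /m/ → [ŋ].

[xɛŋgɛ]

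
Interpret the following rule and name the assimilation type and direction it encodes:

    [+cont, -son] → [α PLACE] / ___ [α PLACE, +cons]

The rule copies the place features (abbreviated [PLACE]) from the environment onto the target, so the assimilating feature is place.
Since the environment is written after the underscore, the trigger follows the target; the direction is regressive.

regressive place assimilation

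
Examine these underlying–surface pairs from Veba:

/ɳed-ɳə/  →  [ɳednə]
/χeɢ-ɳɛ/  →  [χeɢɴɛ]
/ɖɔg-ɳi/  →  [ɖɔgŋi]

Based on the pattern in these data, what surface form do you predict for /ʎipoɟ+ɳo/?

The data show progressive place assimilation: /ɳ/ → [n] after /d/; /ɳ/ → [ɴ] after /ɢ/; /ɳ/ → [ŋ] after /g/. In each pair only place changes, matching the preceding consonant, while manner and voice stay constant.
The rule targets /ɳ/ (voiced retroflex nasal), which sits after the trigger /ɟ/ (palatal).
Changing only its place to palatal gives [ɲ] — the voiced palatal nasal.

[ʎipoɟɲo]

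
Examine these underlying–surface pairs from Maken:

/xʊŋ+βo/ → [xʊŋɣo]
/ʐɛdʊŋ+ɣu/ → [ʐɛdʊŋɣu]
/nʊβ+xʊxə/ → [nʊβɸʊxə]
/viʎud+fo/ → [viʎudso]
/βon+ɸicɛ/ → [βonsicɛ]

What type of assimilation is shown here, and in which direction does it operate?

Underlying /β/ is realised as [ɣ] next to /ŋ/; /ŋ/ itself does not change.
/β/ is bilabial while /ŋ/ is velar; the output [ɣ] is velar, matching the trigger — so the feature that spreads is place.
Manner and voice are unchanged, so the assimilation is partial, not total.
The other alternating forms pattern the same way: /x/ → [ɸ] after /β/ (velar → bilabial, matching bilabial); /f/ → [s] after /d/ (labiodental → alveolar, matching alveolar); /ɸ/ → [s] after /n/ (bilabial → alveolar, matching alveolar) — only place changes, and always toward the preceding segment.
No alternation appears in [ʐɛdʊŋɣu]: there the adjacent consonants already agree in place (/ɣ/ and /ŋ/ are both velar), so this form is consistent with the same rule.
The trigger is the preceding segment, so the direction is progressive (perseverative).

progressive place assimilation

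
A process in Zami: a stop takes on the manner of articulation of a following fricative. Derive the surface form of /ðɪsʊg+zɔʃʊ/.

[ðɪsʊɣzɔʃʊ]

The rule targets /g/ (voiced velar stop), which sits before the trigger /z/ (fricative).
The voiced velar fricative is [ɣ], so /g/ → [ɣ].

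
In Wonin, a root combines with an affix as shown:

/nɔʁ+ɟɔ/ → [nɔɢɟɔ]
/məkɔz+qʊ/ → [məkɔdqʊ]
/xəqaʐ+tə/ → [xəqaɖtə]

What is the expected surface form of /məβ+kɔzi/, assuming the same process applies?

[məbkɔzi]

The data show regressive manner assimilation: /ʁ/ → [ɢ] before /ɟ/; /z/ → [d] before /q/; /ʐ/ → [ɖ] before /t/. In each pair only manner changes, matching the following consonant, while place and voice stay constant.
/β/ is a voiced bilabial fricative. The following trigger /k/ is a stop, so /β/ must become a stop as well.
Changing only its manner to stop gives [b] — the voiced bilabial stop.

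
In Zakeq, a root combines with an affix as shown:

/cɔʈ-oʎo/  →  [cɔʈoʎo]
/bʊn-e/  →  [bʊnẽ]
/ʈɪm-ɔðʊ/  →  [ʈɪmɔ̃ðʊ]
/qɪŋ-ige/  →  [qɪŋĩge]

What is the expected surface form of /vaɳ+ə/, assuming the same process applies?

The data show progressive nasality assimilation (vowel nasalisation): /e/ → [ẽ] after /n/; /ɔ/ → [ɔ̃] after /m/; /i/ → [ĩ] after /ŋ/ — a vowel is nasalised by an immediately preceding nasal consonant.
No change occurs in [cɔʈoʎo] because the vowel at the boundary is adjacent to an oral consonant, not a nasal (/o/ next to /ʈ/).
/ə/ sits next to the nasal /ɳ/ and is therefore nasalised to [ə̃].

[vaɳə̃]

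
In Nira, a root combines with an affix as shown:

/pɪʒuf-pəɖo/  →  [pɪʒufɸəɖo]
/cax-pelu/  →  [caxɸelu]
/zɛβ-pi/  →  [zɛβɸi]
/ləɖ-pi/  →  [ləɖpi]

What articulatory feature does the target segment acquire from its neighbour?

Comparing underlying and surface forms, /p/ → [ɸ] is the alternation; the neighbouring /f/ is constant.
/p/ is a stop while /f/ is a fricative; the output [ɸ] is a fricative, matching the trigger — so the feature that spreads is manner.
Checking the remaining alternations: /p/ → [ɸ] after /x/ (stop → fricative, matching a fricative); /p/ → [ɸ] after /β/ (stop → fricative, matching a fricative) — only manner changes, and always toward the preceding segment.
No alternation appears in [ləɖpi]: there the adjacent consonants already agree in manner (/p/ and /ɖ/ are both stops), so this form is consistent with the same rule.

manner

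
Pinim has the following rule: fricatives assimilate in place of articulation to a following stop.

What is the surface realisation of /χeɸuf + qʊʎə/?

[χeɸuχqʊʎə]

The rule targets /f/ (voiceless labiodental fricative), which sits before the trigger /q/ (uvular).
The voiceless uvular fricative is [χ], so /f/ → [χ].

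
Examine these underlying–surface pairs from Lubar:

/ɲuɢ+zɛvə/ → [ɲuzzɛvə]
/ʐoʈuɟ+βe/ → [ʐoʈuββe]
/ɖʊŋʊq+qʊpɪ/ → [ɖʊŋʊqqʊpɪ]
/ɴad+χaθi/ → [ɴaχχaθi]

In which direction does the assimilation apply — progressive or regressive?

regressive

Underlying /ɢ/ is realised as [z] next to /z/; /z/ itself does not change.
The output [z] is identical to the trigger /z/ — every feature (place, manner, voicing) has been copied — so this is total assimilation.
The remaining alternations confirm this: /ɟ/ → [β] before /β/; /d/ → [χ] before /χ/ — in each case the output is a copy of the following consonant.
In [ɖʊŋʊqqʊpɪ] the two consonants at the boundary are already identical (/q/ + /q/), so the rule applies vacuously and nothing changes.
The trigger is the following segment, so the direction is regressive (anticipatory).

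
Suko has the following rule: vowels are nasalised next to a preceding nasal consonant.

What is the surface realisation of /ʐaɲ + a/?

[ʐaɲã]

The vowel /a/ is adjacent to the preceding nasal /ɲ/, so it acquires [+nasal] and surfaces as [ã].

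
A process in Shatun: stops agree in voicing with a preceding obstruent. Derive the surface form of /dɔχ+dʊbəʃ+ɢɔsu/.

The rule targets /d/ (voiced alveolar stop), which sits after the trigger /χ/ (voiceless).
The voiceless alveolar stop is [t], so /d/ → [t].
The same rule applies at the second boundary: /ɢ/ → [q] next to /ʃ/.

[dɔχtʊbəʃqɔsu]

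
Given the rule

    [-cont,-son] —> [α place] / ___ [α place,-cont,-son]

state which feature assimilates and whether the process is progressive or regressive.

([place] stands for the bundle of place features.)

regressive place assimilation

The shared variable α links the value of the place features (abbreviated [place]) on the target to the same value on the neighbouring segment, so place is the feature that assimilates.
The conditioning segment sits to the right of the focus bar, meaning the trigger follows the segment that changes — regressive assimilation.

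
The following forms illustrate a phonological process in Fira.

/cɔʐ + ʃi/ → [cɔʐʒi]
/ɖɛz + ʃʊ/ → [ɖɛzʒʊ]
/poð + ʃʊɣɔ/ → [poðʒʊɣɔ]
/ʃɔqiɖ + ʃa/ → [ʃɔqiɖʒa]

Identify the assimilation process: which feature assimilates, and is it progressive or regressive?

Comparing underlying and surface forms, /ʃ/ → [ʒ] is the alternation; the neighbouring /ʐ/ is constant.
/ʃ/ is voiceless while /ʐ/ is voiced; the output [ʒ] is voiced, matching the trigger — so the feature that spreads is voicing.
Place and manner are unchanged, so the assimilation is partial, not total.
The other alternating forms pattern the same way: /ʃ/ → [ʒ] after /z/ (voiceless → voiced, matching voiced); /ʃ/ → [ʒ] after /ð/ (voiceless → voiced, matching voiced); /ʃ/ → [ʒ] after /ɖ/ (voiceless → voiced, matching voiced) — only voicing changes, and always toward the preceding segment.
Since the segment that changes follows the conditioning segment, the assimilation is progressive.

progressive voicing assimilation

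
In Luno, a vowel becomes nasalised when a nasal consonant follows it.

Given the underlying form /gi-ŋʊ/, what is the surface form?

/i/ sits next to the nasal /ŋ/ and is therefore nasalised to [ĩ].

[gĩŋʊ]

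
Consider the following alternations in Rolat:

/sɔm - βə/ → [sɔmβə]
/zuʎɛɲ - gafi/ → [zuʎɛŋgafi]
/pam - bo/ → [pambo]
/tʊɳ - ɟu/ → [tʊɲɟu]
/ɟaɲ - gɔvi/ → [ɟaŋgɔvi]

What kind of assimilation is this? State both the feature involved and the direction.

The segment that alternates is /ɲ/, which surfaces as [ŋ] when adjacent to /g/.
The change palatal → velar matches the place of the following /g/, identifying this as place assimilation.
Manner and voice are unchanged, so the assimilation is partial, not total.
The same holds elsewhere in the data: /ɳ/ → [ɲ] before /ɟ/ (retroflex → palatal, matching palatal) — only place changes, and always toward the following segment.
No alternation appears in [sɔmβə], [pambo]: there the adjacent consonants already agree in place (/m/ and /β/ are both bilabial; /m/ and /b/ are both bilabial), so these forms are consistent with the same rule.
The trigger is the following segment, so the direction is regressive (anticipatory).

regressive place assimilation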